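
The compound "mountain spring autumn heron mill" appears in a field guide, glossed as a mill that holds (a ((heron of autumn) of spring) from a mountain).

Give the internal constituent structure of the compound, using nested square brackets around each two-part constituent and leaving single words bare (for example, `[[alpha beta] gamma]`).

[[mountain [spring [autumn heron]]] mill]

Overall it is a kind of mill; the modifier is "mountain spring autumn heron".
Within "mountain spring autumn heron", the head is "heron" (specifically "spring autumn heron") and the modifier is "mountain".
Within "spring autumn heron", the head is "heron" (specifically "autumn heron") and the modifier is "spring".
Within "autumn heron", the head is "heron" and the modifier is "autumn".
Putting it together: [[mountain [spring [autumn heron]]] mill].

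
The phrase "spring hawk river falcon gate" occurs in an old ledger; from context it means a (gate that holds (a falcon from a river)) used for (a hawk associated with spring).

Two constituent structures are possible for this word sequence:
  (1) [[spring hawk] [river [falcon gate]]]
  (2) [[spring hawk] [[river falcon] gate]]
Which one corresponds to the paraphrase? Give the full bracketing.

The paraphrase's head is the "gate" part ("river falcon gate"); its modifier is "spring hawk".
That top-level split, carried through the inner groups, gives [[spring hawk] [[river falcon] gate]].

[[spring hawk] [[river falcon] gate]]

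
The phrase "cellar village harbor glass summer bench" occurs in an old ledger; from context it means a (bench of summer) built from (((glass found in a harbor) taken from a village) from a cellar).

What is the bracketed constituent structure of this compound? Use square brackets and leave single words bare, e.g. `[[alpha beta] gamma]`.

[[cellar [village [harbor glass]]] [summer bench]]

At the top level: head "bench" (specifically "summer bench"); modifier "cellar village harbor glass".
"cellar village harbor glass" → head "glass" (specifically "village harbor glass"), modifier "cellar".
"village harbor glass" → head "glass" (specifically "harbor glass"), modifier "village".
"harbor glass" → head "glass", modifier "harbor".
"summer bench" → head "bench", modifier "summer".
So the structure is [[cellar [village [harbor glass]]] [summer bench]].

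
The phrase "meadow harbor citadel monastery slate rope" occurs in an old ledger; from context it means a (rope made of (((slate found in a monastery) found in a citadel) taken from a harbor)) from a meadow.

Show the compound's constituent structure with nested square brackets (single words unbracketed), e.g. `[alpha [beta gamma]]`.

Whole compound: head "rope" (specifically "harbor citadel monastery slate rope"), modifier "meadow".
"harbor citadel monastery slate rope" → head "rope", modifier "harbor citadel monastery slate".
"harbor citadel monastery slate" → head "slate" (specifically "citadel monastery slate"), modifier "harbor".
"citadel monastery slate" → head "slate" (specifically "monastery slate"), modifier "citadel".
"monastery slate" → head "slate", modifier "monastery".
So the structure is [meadow [[harbor [citadel [monastery slate]]] rope]].

[meadow [[harbor [citadel [monastery slate]]] rope]]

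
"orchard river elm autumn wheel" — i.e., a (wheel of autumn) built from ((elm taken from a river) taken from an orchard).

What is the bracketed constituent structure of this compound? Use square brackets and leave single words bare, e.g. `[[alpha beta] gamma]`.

The outermost head in the paraphrase is "wheel" (specifically "autumn wheel"), modified by "orchard river elm".
Inside "orchard river elm": head "elm" (specifically "river elm"), modifier "orchard".
Inside "river elm": head "elm", modifier "river".
Inside "autumn wheel": head "wheel", modifier "autumn".
Assembled: [[orchard [river elm]] [autumn wheel]].

[[orchard [river elm]] [autumn wheel]]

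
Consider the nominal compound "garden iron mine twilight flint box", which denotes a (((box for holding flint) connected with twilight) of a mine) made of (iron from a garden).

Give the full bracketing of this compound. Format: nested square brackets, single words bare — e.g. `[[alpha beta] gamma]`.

Overall it is a kind of box (specifically "mine twilight flint box"); the modifier is "garden iron".
Inside "garden iron": head "iron", modifier "garden".
Inside "mine twilight flint box": head "box" (specifically "twilight flint box"), modifier "mine".
Inside "twilight flint box": head "box" (specifically "flint box"), modifier "twilight".
Inside "flint box": head "box", modifier "flint".
Putting it together: [[garden iron] [mine [twilight [flint box]]]].

[[garden iron] [mine [twilight [flint box]]]]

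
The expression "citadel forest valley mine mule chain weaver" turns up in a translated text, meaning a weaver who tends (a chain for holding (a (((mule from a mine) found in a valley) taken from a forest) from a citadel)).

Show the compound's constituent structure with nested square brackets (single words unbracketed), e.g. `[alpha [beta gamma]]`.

[[[citadel [forest [valley [mine mule]]]] chain] weaver]

Overall it is a kind of weaver; the modifier is "citadel forest valley mine mule chain".
Within "citadel forest valley mine mule chain", the head is "chain" and the modifier is "citadel forest valley mine mule".
Within "citadel forest valley mine mule", the head is "mule" (specifically "forest valley mine mule") and the modifier is "citadel".
Within "forest valley mine mule", the head is "mule" (specifically "valley mine mule") and the modifier is "forest".
Within "valley mine mule", the head is "mule" (specifically "mine mule") and the modifier is "valley".
Within "mine mule", the head is "mule" and the modifier is "mine".
Putting it together: [[[citadel [forest [valley [mine mule]]]] chain] weaver].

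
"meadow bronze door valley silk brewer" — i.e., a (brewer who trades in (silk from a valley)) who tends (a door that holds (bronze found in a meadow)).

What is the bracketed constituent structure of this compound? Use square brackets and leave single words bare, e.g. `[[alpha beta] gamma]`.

[[[meadow bronze] door] [[valley silk] brewer]]

The outermost head in the paraphrase is "brewer" (specifically "valley silk brewer"), modified by "meadow bronze door".
"meadow bronze door" → head "door", modifier "meadow bronze".
"meadow bronze" → head "bronze", modifier "meadow".
"valley silk brewer" → head "brewer", modifier "valley silk".
"valley silk" → head "silk", modifier "valley".
Assembled: [[[meadow bronze] door] [[valley silk] brewer]].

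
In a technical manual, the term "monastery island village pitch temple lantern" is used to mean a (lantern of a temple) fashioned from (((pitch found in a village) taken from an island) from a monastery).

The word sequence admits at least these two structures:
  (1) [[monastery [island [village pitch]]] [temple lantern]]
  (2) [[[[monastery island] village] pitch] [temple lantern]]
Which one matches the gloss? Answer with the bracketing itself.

[[monastery [island [village pitch]]] [temple lantern]]

The paraphrase's head is the "lantern" part ("temple lantern"); its modifier is "monastery island village pitch".
That top-level split, carried through the inner groups, gives [[monastery [island [village pitch]]] [temple lantern]].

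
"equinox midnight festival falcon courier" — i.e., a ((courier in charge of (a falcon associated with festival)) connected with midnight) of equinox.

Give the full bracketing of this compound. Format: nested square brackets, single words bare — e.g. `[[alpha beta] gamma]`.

[equinox [midnight [[festival falcon] courier]]]

The outermost head in the paraphrase is "courier" (specifically "midnight festival falcon courier"), modified by "equinox".
Within "midnight festival falcon courier", the head is "courier" (specifically "festival falcon courier") and the modifier is "midnight".
Within "festival falcon courier", the head is "courier" and the modifier is "festival falcon".
Within "festival falcon", the head is "falcon" and the modifier is "festival".
Putting it together: [equinox [midnight [[festival falcon] courier]]].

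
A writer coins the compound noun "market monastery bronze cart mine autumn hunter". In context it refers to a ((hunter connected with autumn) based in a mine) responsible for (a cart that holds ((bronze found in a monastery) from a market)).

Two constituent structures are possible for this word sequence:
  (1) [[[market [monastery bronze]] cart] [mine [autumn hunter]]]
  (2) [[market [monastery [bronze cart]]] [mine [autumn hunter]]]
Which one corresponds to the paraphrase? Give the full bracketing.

The paraphrase's head is the "hunter" part ("mine autumn hunter"); its modifier is "market monastery bronze cart".
That top-level split, carried through the inner groups, gives [[[market [monastery bronze]] cart] [mine [autumn hunter]]].

[[[market [monastery bronze]] cart] [mine [autumn hunter]]]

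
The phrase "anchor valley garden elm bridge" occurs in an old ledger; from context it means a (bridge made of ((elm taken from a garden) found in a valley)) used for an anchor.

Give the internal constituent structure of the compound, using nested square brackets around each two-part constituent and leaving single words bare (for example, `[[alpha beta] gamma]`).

At the top level: head "bridge" (specifically "valley garden elm bridge"); modifier "anchor".
Within "valley garden elm bridge", the head is "bridge" and the modifier is "valley garden elm".
Within "valley garden elm", the head is "elm" (specifically "garden elm") and the modifier is "valley".
Within "garden elm", the head is "elm" and the modifier is "garden".
Putting it together: [anchor [[valley [garden elm]] bridge]].

[anchor [[valley [garden elm]] bridge]]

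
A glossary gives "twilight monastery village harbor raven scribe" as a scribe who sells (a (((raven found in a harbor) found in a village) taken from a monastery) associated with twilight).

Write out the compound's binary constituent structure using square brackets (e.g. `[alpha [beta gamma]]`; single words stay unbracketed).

[[twilight [monastery [village [harbor raven]]]] scribe]

The outermost head in the paraphrase is "scribe", modified by "twilight monastery village harbor raven".
"twilight monastery village harbor raven" → head "raven" (specifically "monastery village harbor raven"), modifier "twilight".
"monastery village harbor raven" → head "raven" (specifically "village harbor raven"), modifier "monastery".
"village harbor raven" → head "raven" (specifically "harbor raven"), modifier "village".
"harbor raven" → head "raven", modifier "harbor".
Putting it together: [[twilight [monastery [village [harbor raven]]]] scribe].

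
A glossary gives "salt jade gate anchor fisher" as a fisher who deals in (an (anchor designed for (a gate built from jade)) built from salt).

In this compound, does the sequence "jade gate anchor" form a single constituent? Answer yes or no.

yes

The paraphrase groups the words so that "jade gate anchor" is one unit: it corresponds to a single parenthesized sub-phrase.
The full structure is [[salt [[jade gate] anchor]] fisher], in which [jade gate anchor] is a constituent.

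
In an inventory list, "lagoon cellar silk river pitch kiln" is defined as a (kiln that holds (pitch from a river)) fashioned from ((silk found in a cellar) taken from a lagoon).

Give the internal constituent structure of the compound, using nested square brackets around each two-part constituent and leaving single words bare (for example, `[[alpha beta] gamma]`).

Whole compound: head "kiln" (specifically "river pitch kiln"), modifier "lagoon cellar silk".
Inside "lagoon cellar silk": head "silk" (specifically "cellar silk"), modifier "lagoon".
Inside "cellar silk": head "silk", modifier "cellar".
Inside "river pitch kiln": head "kiln", modifier "river pitch".
Inside "river pitch": head "pitch", modifier "river".
Assembled: [[lagoon [cellar silk]] [[river pitch] kiln]].

[[lagoon [cellar silk]] [[river pitch] kiln]]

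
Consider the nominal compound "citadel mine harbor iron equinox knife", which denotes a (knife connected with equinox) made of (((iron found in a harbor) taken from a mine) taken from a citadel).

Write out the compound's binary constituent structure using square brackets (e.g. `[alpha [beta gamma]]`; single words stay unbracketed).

[[citadel [mine [harbor iron]]] [equinox knife]]

At the top level: head "knife" (specifically "equinox knife"); modifier "citadel mine harbor iron".
Within "citadel mine harbor iron", the head is "iron" (specifically "mine harbor iron") and the modifier is "citadel".
Within "mine harbor iron", the head is "iron" (specifically "harbor iron") and the modifier is "mine".
Within "harbor iron", the head is "iron" and the modifier is "harbor".
Within "equinox knife", the head is "knife" and the modifier is "equinox".
Assembled: [[citadel [mine [harbor iron]]] [equinox knife]].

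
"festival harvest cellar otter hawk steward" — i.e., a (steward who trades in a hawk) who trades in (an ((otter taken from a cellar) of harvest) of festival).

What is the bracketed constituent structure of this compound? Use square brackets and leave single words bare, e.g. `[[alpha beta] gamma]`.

At the top level: head "steward" (specifically "hawk steward"); modifier "festival harvest cellar otter".
Within "festival harvest cellar otter", the head is "otter" (specifically "harvest cellar otter") and the modifier is "festival".
Within "harvest cellar otter", the head is "otter" (specifically "cellar otter") and the modifier is "harvest".
Within "cellar otter", the head is "otter" and the modifier is "cellar".
Within "hawk steward", the head is "steward" and the modifier is "hawk".
Putting it together: [[festival [harvest [cellar otter]]] [hawk steward]].

[[festival [harvest [cellar otter]]] [hawk steward]]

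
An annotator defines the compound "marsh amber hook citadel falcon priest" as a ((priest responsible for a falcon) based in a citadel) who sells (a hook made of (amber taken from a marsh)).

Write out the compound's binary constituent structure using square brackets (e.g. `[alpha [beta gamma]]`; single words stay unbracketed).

Whole compound: head "priest" (specifically "citadel falcon priest"), modifier "marsh amber hook".
Inside "marsh amber hook": head "hook", modifier "marsh amber".
Inside "marsh amber": head "amber", modifier "marsh".
Inside "citadel falcon priest": head "priest" (specifically "falcon priest"), modifier "citadel".
Inside "falcon priest": head "priest", modifier "falcon".
Putting it together: [[[marsh amber] hook] [citadel [falcon priest]]].

[[[marsh amber] hook] [citadel [falcon priest]]]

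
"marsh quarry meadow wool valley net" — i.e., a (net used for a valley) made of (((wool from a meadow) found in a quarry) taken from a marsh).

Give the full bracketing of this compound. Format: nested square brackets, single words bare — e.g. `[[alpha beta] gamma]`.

[[marsh [quarry [meadow wool]]] [valley net]]

Overall it is a kind of net (specifically "valley net"); the modifier is "marsh quarry meadow wool".
Within "marsh quarry meadow wool", the head is "wool" (specifically "quarry meadow wool") and the modifier is "marsh".
Within "quarry meadow wool", the head is "wool" (specifically "meadow wool") and the modifier is "quarry".
Within "meadow wool", the head is "wool" and the modifier is "meadow".
Within "valley net", the head is "net" and the modifier is "valley".
Putting it together: [[marsh [quarry [meadow wool]]] [valley net]].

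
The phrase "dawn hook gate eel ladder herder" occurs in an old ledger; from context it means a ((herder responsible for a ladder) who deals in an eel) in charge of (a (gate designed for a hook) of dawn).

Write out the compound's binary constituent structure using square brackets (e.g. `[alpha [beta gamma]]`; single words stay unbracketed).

[[dawn [hook gate]] [eel [ladder herder]]]

The outermost head in the paraphrase is "herder" (specifically "eel ladder herder"), modified by "dawn hook gate".
Within "dawn hook gate", the head is "gate" (specifically "hook gate") and the modifier is "dawn".
Within "hook gate", the head is "gate" and the modifier is "hook".
Within "eel ladder herder", the head is "herder" (specifically "ladder herder") and the modifier is "eel".
Within "ladder herder", the head is "herder" and the modifier is "ladder".
So the structure is [[dawn [hook gate]] [eel [ladder herder]]].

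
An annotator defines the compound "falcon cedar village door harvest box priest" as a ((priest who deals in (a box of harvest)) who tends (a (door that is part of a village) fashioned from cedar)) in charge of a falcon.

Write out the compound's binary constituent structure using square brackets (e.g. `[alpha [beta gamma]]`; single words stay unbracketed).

Overall it is a kind of priest (specifically "cedar village door harvest box priest"); the modifier is "falcon".
"cedar village door harvest box priest" → head "priest" (specifically "harvest box priest"), modifier "cedar village door".
"cedar village door" → head "door" (specifically "village door"), modifier "cedar".
"village door" → head "door", modifier "village".
"harvest box priest" → head "priest", modifier "harvest box".
"harvest box" → head "box", modifier "harvest".
So the structure is [falcon [[cedar [village door]] [[harvest box] priest]]].

[falcon [[cedar [village door]] [[harvest box] priest]]]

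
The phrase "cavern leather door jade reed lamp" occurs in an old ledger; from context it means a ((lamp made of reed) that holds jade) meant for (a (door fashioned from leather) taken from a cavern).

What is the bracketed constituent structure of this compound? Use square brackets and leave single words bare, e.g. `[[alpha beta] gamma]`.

[[cavern [leather door]] [jade [reed lamp]]]

Whole compound: head "lamp" (specifically "jade reed lamp"), modifier "cavern leather door".
Inside "cavern leather door": head "door" (specifically "leather door"), modifier "cavern".
Inside "leather door": head "door", modifier "leather".
Inside "jade reed lamp": head "lamp" (specifically "reed lamp"), modifier "jade".
Inside "reed lamp": head "lamp", modifier "reed".
Putting it together: [[cavern [leather door]] [jade [reed lamp]]].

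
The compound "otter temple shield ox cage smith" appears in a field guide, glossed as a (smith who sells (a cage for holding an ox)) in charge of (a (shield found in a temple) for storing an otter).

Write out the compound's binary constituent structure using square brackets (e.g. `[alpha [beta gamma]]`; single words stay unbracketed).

Whole compound: head "smith" (specifically "ox cage smith"), modifier "otter temple shield".
"otter temple shield" → head "shield" (specifically "temple shield"), modifier "otter".
"temple shield" → head "shield", modifier "temple".
"ox cage smith" → head "smith", modifier "ox cage".
"ox cage" → head "cage", modifier "ox".
Assembled: [[otter [temple shield]] [[ox cage] smith]].

[[otter [temple shield]] [[ox cage] smith]]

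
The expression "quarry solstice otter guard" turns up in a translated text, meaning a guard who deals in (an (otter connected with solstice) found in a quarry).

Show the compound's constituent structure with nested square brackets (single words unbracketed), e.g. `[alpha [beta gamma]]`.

[[quarry [solstice otter]] guard]

Overall it is a kind of guard; the modifier is "quarry solstice otter".
"quarry solstice otter" → head "otter" (specifically "solstice otter"), modifier "quarry".
"solstice otter" → head "otter", modifier "solstice".
Assembled: [[quarry [solstice otter]] guard].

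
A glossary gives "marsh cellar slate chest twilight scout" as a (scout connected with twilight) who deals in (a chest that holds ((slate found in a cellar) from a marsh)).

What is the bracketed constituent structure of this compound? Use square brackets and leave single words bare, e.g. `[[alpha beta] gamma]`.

Overall it is a kind of scout (specifically "twilight scout"); the modifier is "marsh cellar slate chest".
"marsh cellar slate chest" → head "chest", modifier "marsh cellar slate".
"marsh cellar slate" → head "slate" (specifically "cellar slate"), modifier "marsh".
"cellar slate" → head "slate", modifier "cellar".
"twilight scout" → head "scout", modifier "twilight".
So the structure is [[[marsh [cellar slate]] chest] [twilight scout]].

[[[marsh [cellar slate]] chest] [twilight scout]]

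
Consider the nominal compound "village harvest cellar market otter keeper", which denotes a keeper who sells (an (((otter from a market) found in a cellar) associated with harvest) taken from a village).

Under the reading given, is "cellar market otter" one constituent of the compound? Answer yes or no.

yes

The paraphrase groups the words so that "cellar market otter" is one unit: it corresponds to a single parenthesized sub-phrase.
The full structure is [[village [harvest [cellar [market otter]]]] keeper], in which [cellar market otter] is a constituent.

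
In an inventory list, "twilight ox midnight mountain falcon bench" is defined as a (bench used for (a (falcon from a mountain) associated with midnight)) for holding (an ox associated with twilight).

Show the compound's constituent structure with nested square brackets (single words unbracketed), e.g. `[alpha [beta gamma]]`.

[[twilight ox] [[midnight [mountain falcon]] bench]]

The outermost head in the paraphrase is "bench" (specifically "midnight mountain falcon bench"), modified by "twilight ox".
"twilight ox" → head "ox", modifier "twilight".
"midnight mountain falcon bench" → head "bench", modifier "midnight mountain falcon".
"midnight mountain falcon" → head "falcon" (specifically "mountain falcon"), modifier "midnight".
"mountain falcon" → head "falcon", modifier "mountain".
Assembled: [[twilight ox] [[midnight [mountain falcon]] bench]].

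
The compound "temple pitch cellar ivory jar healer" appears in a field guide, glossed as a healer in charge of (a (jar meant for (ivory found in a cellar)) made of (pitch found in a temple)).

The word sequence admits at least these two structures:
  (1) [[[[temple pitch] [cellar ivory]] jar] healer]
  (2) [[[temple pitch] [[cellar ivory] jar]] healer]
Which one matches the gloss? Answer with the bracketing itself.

The paraphrase's head is the "healer" part ("healer"); its modifier is "temple pitch cellar ivory jar".
That top-level split, carried through the inner groups, gives [[[temple pitch] [[cellar ivory] jar]] healer].

[[[temple pitch] [[cellar ivory] jar]] healer]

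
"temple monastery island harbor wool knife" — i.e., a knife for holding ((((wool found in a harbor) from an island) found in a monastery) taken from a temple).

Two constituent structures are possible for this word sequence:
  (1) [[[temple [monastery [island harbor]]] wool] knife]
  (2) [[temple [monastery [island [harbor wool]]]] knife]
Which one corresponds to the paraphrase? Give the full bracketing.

The paraphrase's head is the "knife" part ("knife"); its modifier is "temple monastery island harbor wool".
That top-level split, carried through the inner groups, gives [[temple [monastery [island [harbor wool]]]] knife].

[[temple [monastery [island [harbor wool]]]] knife]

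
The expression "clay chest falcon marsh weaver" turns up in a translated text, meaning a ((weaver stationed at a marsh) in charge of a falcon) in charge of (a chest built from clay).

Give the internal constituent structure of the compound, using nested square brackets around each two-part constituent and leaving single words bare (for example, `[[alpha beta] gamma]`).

[[clay chest] [falcon [marsh weaver]]]

Overall it is a kind of weaver (specifically "falcon marsh weaver"); the modifier is "clay chest".
"clay chest" → head "chest", modifier "clay".
"falcon marsh weaver" → head "weaver" (specifically "marsh weaver"), modifier "falcon".
"marsh weaver" → head "weaver", modifier "marsh".
So the structure is [[clay chest] [falcon [marsh weaver]]].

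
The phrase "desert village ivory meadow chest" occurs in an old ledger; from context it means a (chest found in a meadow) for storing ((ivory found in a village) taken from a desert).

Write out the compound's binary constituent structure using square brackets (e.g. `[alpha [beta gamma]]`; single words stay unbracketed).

[[desert [village ivory]] [meadow chest]]

Whole compound: head "chest" (specifically "meadow chest"), modifier "desert village ivory".
Within "desert village ivory", the head is "ivory" (specifically "village ivory") and the modifier is "desert".
Within "village ivory", the head is "ivory" and the modifier is "village".
Within "meadow chest", the head is "chest" and the modifier is "meadow".
Assembled: [[desert [village ivory]] [meadow chest]].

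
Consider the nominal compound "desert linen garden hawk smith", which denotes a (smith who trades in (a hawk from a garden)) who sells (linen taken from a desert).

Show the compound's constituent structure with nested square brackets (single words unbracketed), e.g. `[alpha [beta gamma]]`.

[[desert linen] [[garden hawk] smith]]

The outermost head in the paraphrase is "smith" (specifically "garden hawk smith"), modified by "desert linen".
Within "desert linen", the head is "linen" and the modifier is "desert".
Within "garden hawk smith", the head is "smith" and the modifier is "garden hawk".
Within "garden hawk", the head is "hawk" and the modifier is "garden".
So the structure is [[desert linen] [[garden hawk] smith]].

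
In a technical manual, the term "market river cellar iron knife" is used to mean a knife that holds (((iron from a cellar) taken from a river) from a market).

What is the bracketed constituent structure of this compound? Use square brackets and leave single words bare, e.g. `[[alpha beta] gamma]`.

Whole compound: head "knife", modifier "market river cellar iron".
Inside "market river cellar iron": head "iron" (specifically "river cellar iron"), modifier "market".
Inside "river cellar iron": head "iron" (specifically "cellar iron"), modifier "river".
Inside "cellar iron": head "iron", modifier "cellar".
So the structure is [[market [river [cellar iron]]] knife].

[[market [river [cellar iron]]] knife]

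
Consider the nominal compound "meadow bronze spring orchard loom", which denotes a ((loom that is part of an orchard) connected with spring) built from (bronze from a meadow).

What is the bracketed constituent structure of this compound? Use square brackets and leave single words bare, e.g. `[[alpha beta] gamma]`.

[[meadow bronze] [spring [orchard loom]]]

Whole compound: head "loom" (specifically "spring orchard loom"), modifier "meadow bronze".
Within "meadow bronze", the head is "bronze" and the modifier is "meadow".
Within "spring orchard loom", the head is "loom" (specifically "orchard loom") and the modifier is "spring".
Within "orchard loom", the head is "loom" and the modifier is "orchard".
Putting it together: [[meadow bronze] [spring [orchard loom]]].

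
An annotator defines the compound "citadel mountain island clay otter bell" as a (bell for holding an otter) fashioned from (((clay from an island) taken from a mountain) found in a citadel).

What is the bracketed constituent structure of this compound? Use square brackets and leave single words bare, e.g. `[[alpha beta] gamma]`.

At the top level: head "bell" (specifically "otter bell"); modifier "citadel mountain island clay".
Inside "citadel mountain island clay": head "clay" (specifically "mountain island clay"), modifier "citadel".
Inside "mountain island clay": head "clay" (specifically "island clay"), modifier "mountain".
Inside "island clay": head "clay", modifier "island".
Inside "otter bell": head "bell", modifier "otter".
So the structure is [[citadel [mountain [island clay]]] [otter bell]].

[[citadel [mountain [island clay]]] [otter bell]]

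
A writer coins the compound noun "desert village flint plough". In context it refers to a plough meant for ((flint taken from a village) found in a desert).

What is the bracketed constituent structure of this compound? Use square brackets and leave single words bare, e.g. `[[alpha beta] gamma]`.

[[desert [village flint]] plough]

Overall it is a kind of plough; the modifier is "desert village flint".
Inside "desert village flint": head "flint" (specifically "village flint"), modifier "desert".
Inside "village flint": head "flint", modifier "village".
So the structure is [[desert [village flint]] plough].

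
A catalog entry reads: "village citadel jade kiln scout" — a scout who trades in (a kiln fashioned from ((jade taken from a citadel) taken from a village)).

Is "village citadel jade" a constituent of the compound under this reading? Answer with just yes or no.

yes

The paraphrase groups the words so that "village citadel jade" is one unit: it corresponds to a single parenthesized sub-phrase.
The full structure is [[[village [citadel jade]] kiln] scout], in which [village citadel jade] is a constituent.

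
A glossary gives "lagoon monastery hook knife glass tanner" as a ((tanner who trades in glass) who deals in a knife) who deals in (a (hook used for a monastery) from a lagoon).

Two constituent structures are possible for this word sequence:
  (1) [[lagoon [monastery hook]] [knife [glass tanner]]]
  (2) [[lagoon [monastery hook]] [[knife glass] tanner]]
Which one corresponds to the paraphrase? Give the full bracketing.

[[lagoon [monastery hook]] [knife [glass tanner]]]

The paraphrase's head is the "tanner" part ("knife glass tanner"); its modifier is "lagoon monastery hook".
That top-level split, carried through the inner groups, gives [[lagoon [monastery hook]] [knife [glass tanner]]].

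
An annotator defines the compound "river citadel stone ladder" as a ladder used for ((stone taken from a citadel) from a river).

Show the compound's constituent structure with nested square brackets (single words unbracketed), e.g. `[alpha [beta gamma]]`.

[[river [citadel stone]] ladder]

At the top level: head "ladder"; modifier "river citadel stone".
"river citadel stone" → head "stone" (specifically "citadel stone"), modifier "river".
"citadel stone" → head "stone", modifier "citadel".
Assembled: [[river [citadel stone]] ladder].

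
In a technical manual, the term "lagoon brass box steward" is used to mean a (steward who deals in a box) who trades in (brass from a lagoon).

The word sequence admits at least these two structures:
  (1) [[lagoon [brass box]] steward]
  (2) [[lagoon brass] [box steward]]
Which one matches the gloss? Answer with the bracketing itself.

The paraphrase's head is the "steward" part ("box steward"); its modifier is "lagoon brass".
That top-level split, carried through the inner groups, gives [[lagoon brass] [box steward]].

[[lagoon brass] [box steward]]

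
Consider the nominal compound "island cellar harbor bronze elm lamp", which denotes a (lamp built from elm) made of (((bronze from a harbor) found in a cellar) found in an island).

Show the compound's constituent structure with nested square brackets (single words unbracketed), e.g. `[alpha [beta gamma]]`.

[[island [cellar [harbor bronze]]] [elm lamp]]

Whole compound: head "lamp" (specifically "elm lamp"), modifier "island cellar harbor bronze".
Inside "island cellar harbor bronze": head "bronze" (specifically "cellar harbor bronze"), modifier "island".
Inside "cellar harbor bronze": head "bronze" (specifically "harbor bronze"), modifier "cellar".
Inside "harbor bronze": head "bronze", modifier "harbor".
Inside "elm lamp": head "lamp", modifier "elm".
Putting it together: [[island [cellar [harbor bronze]]] [elm lamp]].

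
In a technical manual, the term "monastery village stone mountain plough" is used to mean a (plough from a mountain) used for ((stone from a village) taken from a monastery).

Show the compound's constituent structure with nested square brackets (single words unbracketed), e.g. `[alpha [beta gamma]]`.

[[monastery [village stone]] [mountain plough]]

At the top level: head "plough" (specifically "mountain plough"); modifier "monastery village stone".
Inside "monastery village stone": head "stone" (specifically "village stone"), modifier "monastery".
Inside "village stone": head "stone", modifier "village".
Inside "mountain plough": head "plough", modifier "mountain".
Assembled: [[monastery [village stone]] [mountain plough]].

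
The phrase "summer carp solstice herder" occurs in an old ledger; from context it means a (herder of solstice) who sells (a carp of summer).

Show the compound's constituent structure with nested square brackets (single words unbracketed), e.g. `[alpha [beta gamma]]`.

At the top level: head "herder" (specifically "solstice herder"); modifier "summer carp".
"summer carp" → head "carp", modifier "summer".
"solstice herder" → head "herder", modifier "solstice".
So the structure is [[summer carp] [solstice herder]].

[[summer carp] [solstice herder]]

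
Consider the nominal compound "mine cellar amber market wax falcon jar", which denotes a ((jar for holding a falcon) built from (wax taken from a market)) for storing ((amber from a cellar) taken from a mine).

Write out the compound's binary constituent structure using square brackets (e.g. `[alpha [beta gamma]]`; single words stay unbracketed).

The outermost head in the paraphrase is "jar" (specifically "market wax falcon jar"), modified by "mine cellar amber".
Inside "mine cellar amber": head "amber" (specifically "cellar amber"), modifier "mine".
Inside "cellar amber": head "amber", modifier "cellar".
Inside "market wax falcon jar": head "jar" (specifically "falcon jar"), modifier "market wax".
Inside "market wax": head "wax", modifier "market".
Inside "falcon jar": head "jar", modifier "falcon".
So the structure is [[mine [cellar amber]] [[market wax] [falcon jar]]].

[[mine [cellar amber]] [[market wax] [falcon jar]]]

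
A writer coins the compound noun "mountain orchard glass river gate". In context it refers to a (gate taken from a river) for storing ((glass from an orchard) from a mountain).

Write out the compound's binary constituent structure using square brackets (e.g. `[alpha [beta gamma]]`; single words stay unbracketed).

Whole compound: head "gate" (specifically "river gate"), modifier "mountain orchard glass".
Inside "mountain orchard glass": head "glass" (specifically "orchard glass"), modifier "mountain".
Inside "orchard glass": head "glass", modifier "orchard".
Inside "river gate": head "gate", modifier "river".
Putting it together: [[mountain [orchard glass]] [river gate]].

[[mountain [orchard glass]] [river gate]]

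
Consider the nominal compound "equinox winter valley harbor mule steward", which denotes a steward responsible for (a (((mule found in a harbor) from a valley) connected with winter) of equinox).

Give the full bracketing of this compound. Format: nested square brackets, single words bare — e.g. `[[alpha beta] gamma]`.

[[equinox [winter [valley [harbor mule]]]] steward]

Whole compound: head "steward", modifier "equinox winter valley harbor mule".
Inside "equinox winter valley harbor mule": head "mule" (specifically "winter valley harbor mule"), modifier "equinox".
Inside "winter valley harbor mule": head "mule" (specifically "valley harbor mule"), modifier "winter".
Inside "valley harbor mule": head "mule" (specifically "harbor mule"), modifier "valley".
Inside "harbor mule": head "mule", modifier "harbor".
Putting it together: [[equinox [winter [valley [harbor mule]]]] steward].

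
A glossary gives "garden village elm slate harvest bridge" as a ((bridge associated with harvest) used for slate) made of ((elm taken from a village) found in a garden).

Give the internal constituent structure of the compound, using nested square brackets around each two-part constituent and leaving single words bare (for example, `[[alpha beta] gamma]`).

Whole compound: head "bridge" (specifically "slate harvest bridge"), modifier "garden village elm".
"garden village elm" → head "elm" (specifically "village elm"), modifier "garden".
"village elm" → head "elm", modifier "village".
"slate harvest bridge" → head "bridge" (specifically "harvest bridge"), modifier "slate".
"harvest bridge" → head "bridge", modifier "harvest".
Assembled: [[garden [village elm]] [slate [harvest bridge]]].

[[garden [village elm]] [slate [harvest bridge]]]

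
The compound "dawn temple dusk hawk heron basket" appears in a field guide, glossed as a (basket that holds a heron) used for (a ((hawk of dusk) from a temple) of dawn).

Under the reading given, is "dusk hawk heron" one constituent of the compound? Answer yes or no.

The top-level split is [dawn temple dusk hawk] [heron basket]; the full structure is [[dawn [temple [dusk hawk]]] [heron basket]].
"dusk hawk heron" straddles a constituent boundary, so it is not a single unit.

no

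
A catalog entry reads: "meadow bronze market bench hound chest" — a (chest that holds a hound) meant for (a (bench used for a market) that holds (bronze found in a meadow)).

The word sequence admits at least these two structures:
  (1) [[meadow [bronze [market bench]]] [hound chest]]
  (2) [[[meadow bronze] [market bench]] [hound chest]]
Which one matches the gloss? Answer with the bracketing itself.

[[[meadow bronze] [market bench]] [hound chest]]

The paraphrase's head is the "chest" part ("hound chest"); its modifier is "meadow bronze market bench".
That top-level split, carried through the inner groups, gives [[[meadow bronze] [market bench]] [hound chest]].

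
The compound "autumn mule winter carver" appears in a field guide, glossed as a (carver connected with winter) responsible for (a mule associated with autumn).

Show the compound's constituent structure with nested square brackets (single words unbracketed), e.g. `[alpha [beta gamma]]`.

[[autumn mule] [winter carver]]

Whole compound: head "carver" (specifically "winter carver"), modifier "autumn mule".
Inside "autumn mule": head "mule", modifier "autumn".
Inside "winter carver": head "carver", modifier "winter".
So the structure is [[autumn mule] [winter carver]].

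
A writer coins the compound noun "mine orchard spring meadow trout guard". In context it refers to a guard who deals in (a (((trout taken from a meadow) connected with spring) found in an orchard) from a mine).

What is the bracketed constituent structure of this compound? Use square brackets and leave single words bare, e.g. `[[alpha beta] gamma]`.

The outermost head in the paraphrase is "guard", modified by "mine orchard spring meadow trout".
Within "mine orchard spring meadow trout", the head is "trout" (specifically "orchard spring meadow trout") and the modifier is "mine".
Within "orchard spring meadow trout", the head is "trout" (specifically "spring meadow trout") and the modifier is "orchard".
Within "spring meadow trout", the head is "trout" (specifically "meadow trout") and the modifier is "spring".
Within "meadow trout", the head is "trout" and the modifier is "meadow".
Assembled: [[mine [orchard [spring [meadow trout]]]] guard].

[[mine [orchard [spring [meadow trout]]]] guard]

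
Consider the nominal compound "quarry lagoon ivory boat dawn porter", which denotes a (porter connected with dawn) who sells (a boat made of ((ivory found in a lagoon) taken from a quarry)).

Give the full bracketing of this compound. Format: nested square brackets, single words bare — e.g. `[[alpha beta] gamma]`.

[[[quarry [lagoon ivory]] boat] [dawn porter]]

The outermost head in the paraphrase is "porter" (specifically "dawn porter"), modified by "quarry lagoon ivory boat".
Inside "quarry lagoon ivory boat": head "boat", modifier "quarry lagoon ivory".
Inside "quarry lagoon ivory": head "ivory" (specifically "lagoon ivory"), modifier "quarry".
Inside "lagoon ivory": head "ivory", modifier "lagoon".
Inside "dawn porter": head "porter", modifier "dawn".
Assembled: [[[quarry [lagoon ivory]] boat] [dawn porter]].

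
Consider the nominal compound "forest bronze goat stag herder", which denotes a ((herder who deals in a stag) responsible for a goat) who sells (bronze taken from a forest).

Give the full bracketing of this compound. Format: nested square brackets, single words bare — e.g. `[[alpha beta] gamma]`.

[[forest bronze] [goat [stag herder]]]

Whole compound: head "herder" (specifically "goat stag herder"), modifier "forest bronze".
"forest bronze" → head "bronze", modifier "forest".
"goat stag herder" → head "herder" (specifically "stag herder"), modifier "goat".
"stag herder" → head "herder", modifier "stag".
Putting it together: [[forest bronze] [goat [stag herder]]].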